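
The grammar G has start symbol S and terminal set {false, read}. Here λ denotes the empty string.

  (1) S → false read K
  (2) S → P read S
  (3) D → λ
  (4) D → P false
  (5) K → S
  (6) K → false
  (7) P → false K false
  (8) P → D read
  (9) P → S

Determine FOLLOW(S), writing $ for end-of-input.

{$, false, read}

FIRST(S): from S→false read K we get {false}; from S→P read S we get {false, read}. So FIRST(S) = {false, read}.
FIRST(K): from K→S we get {false, read}; from K→false we get {false}. So FIRST(K) = {false, read}.
FIRST(D): from D→λ we get {λ}; from D→P false we get {false, read}. So FIRST(D) = {λ, false, read}.
FIRST(P): from P→false K false we get {false}; from P→D read we get {false, read}; from P→S we get {false, read}. So FIRST(P) = {false, read}.
FOLLOW(S) includes $ since S is the start symbol.
FOLLOW(D): in P→D read, D is followed by read with FIRST {read}. Thus FOLLOW(D) = {read}.
FOLLOW(P): in S→P read S, P is followed by read S with FIRST {read}; in D→P false, P is followed by false with FIRST {false}. Thus FOLLOW(P) = {false, read}.
FOLLOW(S): in S→P read S, the suffix after S is empty (adds nothing new); in K→S, the suffix after S is empty, so FOLLOW(S) ⊇ FOLLOW(K) = {$, false, read}; in P→S, the suffix after S is empty, so FOLLOW(S) ⊇ FOLLOW(P) = {false, read}. Thus FOLLOW(S) = {$, false, read}.
FOLLOW(K): in S→false read K, the suffix after K is empty, so FOLLOW(K) ⊇ FOLLOW(S) = {$, false, read}; in P→false K false, K is followed by false with FIRST {false}. Thus FOLLOW(K) = {$, false, read}.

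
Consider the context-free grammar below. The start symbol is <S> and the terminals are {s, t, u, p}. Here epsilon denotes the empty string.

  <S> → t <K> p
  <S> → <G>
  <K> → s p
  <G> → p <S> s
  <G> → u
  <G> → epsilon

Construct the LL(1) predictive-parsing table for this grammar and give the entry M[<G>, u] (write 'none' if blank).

FIRST(<K>): from <K>→s p we get {s}. So FIRST(<K>) = {s}.
FIRST(<G>): from <G>→p <S> s we get {p}; from <G>→u we get {u}; from <G>→epsilon we get {epsilon}. So FIRST(<G>) = {epsilon, p, u}.
FIRST(<S>): from <S>→t <K> p we get {t}; from <S>→<G> we get {epsilon, p, u}. So FIRST(<S>) = {epsilon, p, t, u}.
FOLLOW(<S>) includes $ since <S> is the start symbol.
FOLLOW(<S>): in <G>→p <S> s, <S> is followed by s with FIRST {s}. Thus FOLLOW(<S>) = {$, s}.
FOLLOW(<G>): in <S>→<G>, the suffix after <G> is empty, so FOLLOW(<G>) ⊇ FOLLOW(<S>) = {$, s}. Thus FOLLOW(<G>) = {$, s}.
For <G> → p <S> s: FIRST(p <S> s) = {p}, so it goes in M[<G>, t] for t ∈ {p}.
For <G> → u: FIRST(u) = {u}, so it goes in M[<G>, t] for t ∈ {u}.
For <G> → epsilon: FIRST(epsilon) = {epsilon}, so it goes in M[<G>, t] for t ∈ {}; since epsilon ∈ FIRST, also for every t ∈ FOLLOW(<G>) = {$, s}.

<G> → u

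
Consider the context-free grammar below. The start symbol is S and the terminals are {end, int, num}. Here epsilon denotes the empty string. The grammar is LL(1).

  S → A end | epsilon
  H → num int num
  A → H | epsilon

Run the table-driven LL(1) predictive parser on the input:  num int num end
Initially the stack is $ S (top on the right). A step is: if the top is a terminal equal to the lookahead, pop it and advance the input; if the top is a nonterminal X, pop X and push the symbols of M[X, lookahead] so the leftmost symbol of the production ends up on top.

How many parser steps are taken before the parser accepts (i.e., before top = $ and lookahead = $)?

7

     Stack              Input              Action
  1  $ S                num int num end $  expand S → A end
  2  $ end A            num int num end $  expand A → H
  3  $ end H            num int num end $  expand H → num int num
  4  $ end num int num  num int num end $  match num
  5  $ end num int      int num end $      match int
  6  $ end num          num end $          match num
  7  $ end              end $              match end
Accept reached after 7 steps.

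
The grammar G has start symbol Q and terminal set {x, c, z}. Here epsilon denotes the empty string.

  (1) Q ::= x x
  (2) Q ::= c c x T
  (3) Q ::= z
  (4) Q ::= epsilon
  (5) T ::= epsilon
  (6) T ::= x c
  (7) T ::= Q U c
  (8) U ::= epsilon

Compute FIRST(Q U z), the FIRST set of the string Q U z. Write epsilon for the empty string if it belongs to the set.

FIRST(Q) = {epsilon, c, x, z}
FIRST(U) = {epsilon}
FIRST(T) = {epsilon, c, x, z}  (via Q U c)
FIRST(Q U z): take FIRST of each symbol in turn, carrying on past any symbol whose FIRST contains epsilon; result {c, x, z}.

{c, x, z}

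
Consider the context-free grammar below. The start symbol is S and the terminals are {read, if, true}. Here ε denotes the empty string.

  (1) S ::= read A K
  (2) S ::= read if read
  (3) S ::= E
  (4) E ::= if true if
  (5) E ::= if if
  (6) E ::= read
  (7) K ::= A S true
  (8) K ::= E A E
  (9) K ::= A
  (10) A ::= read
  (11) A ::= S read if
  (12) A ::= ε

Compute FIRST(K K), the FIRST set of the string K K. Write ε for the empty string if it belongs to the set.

{ε, if, read}

FIRST(E) = {if, read}
FIRST(S) = {if, read}  (via E)
FIRST(A) = {ε, if, read}  (via S read if)
FIRST(K) = {ε, if, read}  (via A S true, E A E, A)
FIRST(K K): take FIRST of each symbol in turn, carrying on past any symbol whose FIRST contains ε; result {ε, if, read}.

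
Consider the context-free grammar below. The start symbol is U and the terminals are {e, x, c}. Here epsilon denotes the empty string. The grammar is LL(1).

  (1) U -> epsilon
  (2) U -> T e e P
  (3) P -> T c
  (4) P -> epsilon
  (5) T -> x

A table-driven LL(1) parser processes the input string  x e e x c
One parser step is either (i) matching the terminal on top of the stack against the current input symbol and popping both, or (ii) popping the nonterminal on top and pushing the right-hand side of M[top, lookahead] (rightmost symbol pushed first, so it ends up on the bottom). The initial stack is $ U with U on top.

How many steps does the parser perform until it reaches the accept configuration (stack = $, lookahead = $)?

9

     Stack      Input        Action
  1  $ U        x e e x c $  expand U -> T e e P
  2  $ P e e T  x e e x c $  expand T -> x
  3  $ P e e x  x e e x c $  match x
  4  $ P e e    e e x c $    match e
  5  $ P e      e x c $      match e
  6  $ P        x c $        expand P -> T c
  7  $ c T      x c $        expand T -> x
  8  $ c x      x c $        match x
  9  $ c        c $          match c
Accept reached after 9 steps.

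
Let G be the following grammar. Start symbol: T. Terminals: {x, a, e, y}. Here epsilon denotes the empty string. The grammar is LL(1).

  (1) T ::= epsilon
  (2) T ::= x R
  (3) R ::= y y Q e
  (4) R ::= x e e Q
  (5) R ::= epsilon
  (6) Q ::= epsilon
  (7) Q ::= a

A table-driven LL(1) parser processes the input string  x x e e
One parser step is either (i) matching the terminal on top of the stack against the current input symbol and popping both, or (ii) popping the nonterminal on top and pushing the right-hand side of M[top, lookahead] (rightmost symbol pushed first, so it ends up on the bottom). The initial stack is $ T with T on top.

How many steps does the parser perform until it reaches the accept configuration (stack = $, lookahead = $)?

     Stack      Input      Action
  1  $ T        x x e e $  expand T ::= x R
  2  $ R x      x x e e $  match x
  3  $ R        x e e $    expand R ::= x e e Q
  4  $ Q e e x  x e e $    match x
  5  $ Q e e    e e $      match e
  6  $ Q e      e $        match e
  7  $ Q        $          expand Q ::= epsilon
Accept reached after 7 steps.

7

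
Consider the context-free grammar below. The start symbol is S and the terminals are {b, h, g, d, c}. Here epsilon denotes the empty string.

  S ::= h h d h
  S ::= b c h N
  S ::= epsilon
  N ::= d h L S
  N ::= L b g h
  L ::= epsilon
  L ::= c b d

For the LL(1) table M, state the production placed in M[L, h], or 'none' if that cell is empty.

FIRST(S) = {epsilon, b, h}
FIRST(L) = {epsilon, c}
FIRST(N) = {b, c, d}  (via L b g h)
FOLLOW(S) includes $ since S is the start symbol.
FOLLOW(N): in S::=b c h N, the suffix after N is empty, so FOLLOW(N) ⊇ FOLLOW(S) = {$}. Thus FOLLOW(N) = {$}.
FOLLOW(L): in N::=d h L S, L is followed by S with FIRST {epsilon, b, h}; in N::=d h L S, the suffix after L is nullable, so FOLLOW(L) ⊇ FOLLOW(N) = {$}; in N::=L b g h, L is followed by b g h with FIRST {b}. Thus FOLLOW(L) = {$, b, h}.
For L ::= epsilon: FIRST(epsilon) = {epsilon}, so it goes in M[L, t] for t ∈ {}; since epsilon ∈ FIRST, also for every t ∈ FOLLOW(L) = {$, b, h}.
For L ::= c b d: FIRST(c b d) = {c}, so it goes in M[L, t] for t ∈ {c}.

L ::= epsilon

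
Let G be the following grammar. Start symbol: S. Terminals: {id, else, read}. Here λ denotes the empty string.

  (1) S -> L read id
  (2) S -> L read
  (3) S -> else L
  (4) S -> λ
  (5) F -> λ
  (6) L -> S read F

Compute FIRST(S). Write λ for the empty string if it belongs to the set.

{λ, else, read}

FIRST(F): from F->λ we get {λ}. So FIRST(F) = {λ}.
FIRST(S): from S->L read id we get {else, read}; from S->L read we get {else, read}; from S->else L we get {else}; from S->λ we get {λ}. So FIRST(S) = {λ, else, read}.
FIRST(L): from L->S read F we get {else, read}. So FIRST(L) = {else, read}.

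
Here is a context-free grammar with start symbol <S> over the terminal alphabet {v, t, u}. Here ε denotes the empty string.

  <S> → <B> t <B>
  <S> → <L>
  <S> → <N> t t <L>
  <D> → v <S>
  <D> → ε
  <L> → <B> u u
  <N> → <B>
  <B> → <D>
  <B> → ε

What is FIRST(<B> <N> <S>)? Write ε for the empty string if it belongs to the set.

{t, u, v}

FIRST(<D>): from <D>→v <S> we get {v}; from <D>→ε we get {ε}. So FIRST(<D>) = {ε, v}.
FIRST(<B>): from <B>→<D> we get {ε, v}; from <B>→ε we get {ε}. So FIRST(<B>) = {ε, v}.
FIRST(<L>): from <L>→<B> u u we get {u, v}. So FIRST(<L>) = {u, v}.
FIRST(<N>): from <N>→<B> we get {ε, v}. So FIRST(<N>) = {ε, v}.
FIRST(<S>): from <S>→<B> t <B> we get {t, v}; from <S>→<L> we get {u, v}; from <S>→<N> t t <L> we get {t, v}. So FIRST(<S>) = {t, u, v}.
FIRST(<B> <N> <S>): take FIRST of each symbol in turn, carrying on past any symbol whose FIRST contains ε; result {t, u, v}.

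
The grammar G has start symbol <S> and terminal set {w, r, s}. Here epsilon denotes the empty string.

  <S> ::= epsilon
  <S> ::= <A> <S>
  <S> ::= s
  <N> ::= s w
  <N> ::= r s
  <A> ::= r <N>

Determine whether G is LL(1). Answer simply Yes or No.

Yes

FIRST(<S>) = {epsilon, r, s}
FIRST(<N>) = {r, s}
FIRST(<A>) = {r}
FOLLOW(<S>) = {$}
FOLLOW(<N>) = {$, r, s}
FOLLOW(<A>) = {$, r, s}
Each cell of M receives at most one production.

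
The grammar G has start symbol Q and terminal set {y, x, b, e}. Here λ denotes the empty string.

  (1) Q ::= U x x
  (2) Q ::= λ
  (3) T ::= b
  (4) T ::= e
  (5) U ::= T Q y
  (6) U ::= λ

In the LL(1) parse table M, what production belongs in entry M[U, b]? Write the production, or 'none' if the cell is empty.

FIRST(T) = {b, e}
FIRST(U) = {λ, b, e}  (via T Q y)
FIRST(Q) = {λ, b, e, x}  (via U x x)
FOLLOW(Q) includes $ since Q is the start symbol.
FOLLOW(U): in Q::=U x x, U is followed by x x with FIRST {x}. Thus FOLLOW(U) = {x}.
For U ::= T Q y: FIRST(T Q y) = {b, e}, so it goes in M[U, t] for t ∈ {b, e}.
For U ::= λ: FIRST(λ) = {λ}, so it goes in M[U, t] for t ∈ {}; since λ ∈ FIRST, also for every t ∈ FOLLOW(U) = {x}.

U ::= T Q y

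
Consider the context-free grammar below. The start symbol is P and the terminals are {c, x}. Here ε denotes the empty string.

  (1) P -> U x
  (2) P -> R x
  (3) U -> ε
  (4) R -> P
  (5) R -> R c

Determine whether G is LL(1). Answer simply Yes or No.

FIRST(P) = {x}
FIRST(U) = {ε}
FIRST(R) = {x}
FOLLOW(P) = {$, c, x}
FOLLOW(U) = {x}
FOLLOW(R) = {c, x}
Cell M[P, x] receives both P -> U x and P -> R x — the grammar is not LL(1).

No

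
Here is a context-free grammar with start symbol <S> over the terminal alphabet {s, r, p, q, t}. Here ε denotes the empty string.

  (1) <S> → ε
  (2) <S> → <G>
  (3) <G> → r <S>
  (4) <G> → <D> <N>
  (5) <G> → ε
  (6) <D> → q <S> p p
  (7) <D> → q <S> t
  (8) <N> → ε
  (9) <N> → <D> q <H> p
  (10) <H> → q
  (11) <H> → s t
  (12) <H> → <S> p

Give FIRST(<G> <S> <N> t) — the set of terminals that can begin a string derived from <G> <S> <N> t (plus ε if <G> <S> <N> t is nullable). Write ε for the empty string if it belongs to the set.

{q, r, t}

FIRST(<D>) = {q}
FIRST(<G>) = {ε, q, r}  (via <D> <N>)
FIRST(<N>) = {ε, q}  (via <D> q <H> p)
FIRST(<S>) = {ε, q, r}  (via <G>)
FIRST(<H>) = {p, q, r, s}  (via <S> p)
FIRST(<G> <S> <N> t): take FIRST of each symbol in turn, carrying on past any symbol whose FIRST contains ε; result {q, r, t}.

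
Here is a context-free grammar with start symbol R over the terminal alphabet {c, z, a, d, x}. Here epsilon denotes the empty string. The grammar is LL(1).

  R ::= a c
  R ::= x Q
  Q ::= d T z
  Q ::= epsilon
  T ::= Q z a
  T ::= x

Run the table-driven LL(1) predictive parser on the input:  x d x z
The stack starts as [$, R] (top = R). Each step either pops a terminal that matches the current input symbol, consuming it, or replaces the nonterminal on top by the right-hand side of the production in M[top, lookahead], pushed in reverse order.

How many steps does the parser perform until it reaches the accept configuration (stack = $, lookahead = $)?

step 1: stack=$ R  input=x d x z $  — expand R ::= x Q
step 2: stack=$ Q x  input=x d x z $  — match x
step 3: stack=$ Q  input=d x z $  — expand Q ::= d T z
step 4: stack=$ z T d  input=d x z $  — match d
step 5: stack=$ z T  input=x z $  — expand T ::= x
step 6: stack=$ z x  input=x z $  — match x
step 7: stack=$ z  input=z $  — match z
Accept reached after 7 steps.

7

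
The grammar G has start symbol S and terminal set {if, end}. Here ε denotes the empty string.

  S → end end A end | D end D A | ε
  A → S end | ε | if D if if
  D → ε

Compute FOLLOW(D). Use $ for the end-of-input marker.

{$, end, if}

FIRST(D) = {ε}
FIRST(S) = {ε, end}  (via D end D A)
FIRST(A) = {ε, end, if}  (via S end)
FOLLOW(S) includes $ since S is the start symbol.
FOLLOW(S): in A→S end, S is followed by end with FIRST {end}. Thus FOLLOW(S) = {$, end}.
FOLLOW(A): in S→end end A end, A is followed by end with FIRST {end}; in S→D end D A, the suffix after A is empty, so FOLLOW(A) ⊇ FOLLOW(S) = {$, end}. Thus FOLLOW(A) = {$, end}.
FOLLOW(D): in S→D end D A (occurrence 1), D is followed by end D A with FIRST {end}; in S→D end D A (occurrence 2), D is followed by A with FIRST {ε, end, if}; in S→D end D A (occurrence 2), the suffix after D is nullable, so FOLLOW(D) ⊇ FOLLOW(S) = {$, end}; in A→if D if if, D is followed by if if with FIRST {if}. Thus FOLLOW(D) = {$, end, if}.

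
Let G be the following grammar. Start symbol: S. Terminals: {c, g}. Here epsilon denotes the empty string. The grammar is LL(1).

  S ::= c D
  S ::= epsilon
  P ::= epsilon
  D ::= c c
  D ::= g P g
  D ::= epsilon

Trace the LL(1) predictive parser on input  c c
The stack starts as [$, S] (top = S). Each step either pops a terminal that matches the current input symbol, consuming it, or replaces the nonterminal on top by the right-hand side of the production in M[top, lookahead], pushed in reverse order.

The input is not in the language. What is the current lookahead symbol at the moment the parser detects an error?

$

     Stack  Input  Action
  1  $ S    c c $  expand S ::= c D
  2  $ D c  c c $  match c
  3  $ D    c $    expand D ::= c c
  4  $ c c  c $    match c
  5  $ c    $      error: top is terminal c but lookahead is $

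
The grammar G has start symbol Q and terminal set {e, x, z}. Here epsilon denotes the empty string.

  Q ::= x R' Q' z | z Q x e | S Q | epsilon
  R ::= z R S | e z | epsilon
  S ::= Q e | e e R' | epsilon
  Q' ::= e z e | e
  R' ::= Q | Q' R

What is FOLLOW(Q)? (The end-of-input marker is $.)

{$, e, x, z}

FIRST(R): from R::=z R S we get {z}; from R::=e z we get {e}; from R::=epsilon we get {epsilon}. So FIRST(R) = {epsilon, e, z}.
FIRST(Q'): from Q'::=e z e we get {e}; from Q'::=e we get {e}. So FIRST(Q') = {e}.
FIRST(Q): from Q::=x R' Q' z we get {x}; from Q::=z Q x e we get {z}; from Q::=S Q we get {epsilon, e, x, z}; from Q::=epsilon we get {epsilon}. So FIRST(Q) = {epsilon, e, x, z}.
FIRST(S): from S::=Q e we get {e, x, z}; from S::=e e R' we get {e}; from S::=epsilon we get {epsilon}. So FIRST(S) = {epsilon, e, x, z}.
FIRST(R'): from R'::=Q we get {epsilon, e, x, z}; from R'::=Q' R we get {e}. So FIRST(R') = {epsilon, e, x, z}.
FOLLOW(Q) includes $ since Q is the start symbol.
FOLLOW(Q): in Q::=z Q x e, Q is followed by x e with FIRST {x}; in Q::=S Q, the suffix after Q is empty (adds nothing new); in S::=Q e, Q is followed by e with FIRST {e}; in R'::=Q, the suffix after Q is empty, so FOLLOW(Q) ⊇ FOLLOW(R') = {$, e, x, z}. Thus FOLLOW(Q) = {$, e, x, z}.
FOLLOW(R): in R::=z R S, R is followed by S with FIRST {epsilon, e, x, z}; in R::=z R S, the suffix after R is nullable (adds nothing new); in R'::=Q' R, the suffix after R is empty, so FOLLOW(R) ⊇ FOLLOW(R') = {$, e, x, z}. Thus FOLLOW(R) = {$, e, x, z}.
FOLLOW(S): in Q::=S Q, S is followed by Q with FIRST {epsilon, e, x, z}; in Q::=S Q, the suffix after S is nullable, so FOLLOW(S) ⊇ FOLLOW(Q) = {$, e, x, z}; in R::=z R S, the suffix after S is empty, so FOLLOW(S) ⊇ FOLLOW(R) = {$, e, x, z}. Thus FOLLOW(S) = {$, e, x, z}.
FOLLOW(R'): in Q::=x R' Q' z, R' is followed by Q' z with FIRST {e}; in S::=e e R', the suffix after R' is empty, so FOLLOW(R') ⊇ FOLLOW(S) = {$, e, x, z}. Thus FOLLOW(R') = {$, e, x, z}.
FOLLOW(Q'): in Q::=x R' Q' z, Q' is followed by z with FIRST {z}; in R'::=Q' R, Q' is followed by R with FIRST {epsilon, e, z}; in R'::=Q' R, the suffix after Q' is nullable, so FOLLOW(Q') ⊇ FOLLOW(R') = {$, e, x, z}. Thus FOLLOW(Q') = {$, e, x, z}.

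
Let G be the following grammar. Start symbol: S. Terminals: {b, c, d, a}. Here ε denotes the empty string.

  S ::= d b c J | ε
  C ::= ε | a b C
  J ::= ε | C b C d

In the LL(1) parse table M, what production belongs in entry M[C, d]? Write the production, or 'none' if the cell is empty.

C ::= ε

FIRST(S) = {ε, d}
FIRST(C) = {ε, a}
FIRST(J) = {ε, a, b}  (via C b C d)
FOLLOW(S) includes $ since S is the start symbol.
FOLLOW(C): in C::=a b C, the suffix after C is empty (adds nothing new); in J::=C b C d (occurrence 1), C is followed by b C d with FIRST {b}; in J::=C b C d (occurrence 2), C is followed by d with FIRST {d}. Thus FOLLOW(C) = {b, d}.
For C ::= ε: FIRST(ε) = {ε}, so it goes in M[C, t] for t ∈ {}; since ε ∈ FIRST, also for every t ∈ FOLLOW(C) = {b, d}.
For C ::= a b C: FIRST(a b C) = {a}, so it goes in M[C, t] for t ∈ {a}.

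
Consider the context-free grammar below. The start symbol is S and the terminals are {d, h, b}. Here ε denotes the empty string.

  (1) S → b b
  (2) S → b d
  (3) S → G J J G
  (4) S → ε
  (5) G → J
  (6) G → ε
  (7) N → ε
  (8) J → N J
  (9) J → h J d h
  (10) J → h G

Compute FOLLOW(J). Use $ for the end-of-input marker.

{$, d, h}

FIRST(N): from N→ε we get {ε}. So FIRST(N) = {ε}.
FIRST(J): from J→N J we get {h}; from J→h J d h we get {h}; from J→h G we get {h}. So FIRST(J) = {h}.
FIRST(G): from G→J we get {h}; from G→ε we get {ε}. So FIRST(G) = {ε, h}.
FIRST(S): from S→b b we get {b}; from S→b d we get {b}; from S→G J J G we get {h}; from S→ε we get {ε}. So FIRST(S) = {ε, b, h}.
FOLLOW(S) includes $ since S is the start symbol.
FOLLOW(S): S appears on no right-hand side. Thus FOLLOW(S) = {$}.
FOLLOW(N): in J→N J, N is followed by J with FIRST {h}. Thus FOLLOW(N) = {h}.
FOLLOW(G): in S→G J J G (occurrence 1), G is followed by J J G with FIRST {h}; in S→G J J G (occurrence 2), the suffix after G is empty, so FOLLOW(G) ⊇ FOLLOW(S) = {$}; in J→h G, the suffix after G is empty, so FOLLOW(G) ⊇ FOLLOW(J) = {$, d, h}. Thus FOLLOW(G) = {$, d, h}.
FOLLOW(J): in S→G J J G (occurrence 1), J is followed by J G with FIRST {h}; in S→G J J G (occurrence 2), J is followed by G with FIRST {ε, h}; in S→G J J G (occurrence 2), the suffix after J is nullable, so FOLLOW(J) ⊇ FOLLOW(S) = {$}; in G→J, the suffix after J is empty, so FOLLOW(J) ⊇ FOLLOW(G) = {$, d, h}; in J→N J, the suffix after J is empty (adds nothing new); in J→h J d h, J is followed by d h with FIRST {d}. Thus FOLLOW(J) = {$, d, h}.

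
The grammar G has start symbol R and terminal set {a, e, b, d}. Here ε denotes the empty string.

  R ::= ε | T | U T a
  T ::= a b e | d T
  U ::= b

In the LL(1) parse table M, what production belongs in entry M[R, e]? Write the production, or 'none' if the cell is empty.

FIRST(T): from T::=a b e we get {a}; from T::=d T we get {d}. So FIRST(T) = {a, d}.
FIRST(U): from U::=b we get {b}. So FIRST(U) = {b}.
FIRST(R): from R::=ε we get {ε}; from R::=T we get {a, d}; from R::=U T a we get {b}. So FIRST(R) = {ε, a, b, d}.
FOLLOW(R) includes $ since R is the start symbol.
FOLLOW(R): R appears on no right-hand side. Thus FOLLOW(R) = {$}.
For R ::= ε: FIRST(ε) = {ε}, so it goes in M[R, t] for t ∈ {}; since ε ∈ FIRST, also for every t ∈ FOLLOW(R) = {$}.
For R ::= T: FIRST(T) = {a, d}, so it goes in M[R, t] for t ∈ {a, d}.
For R ::= U T a: FIRST(U T a) = {b}, so it goes in M[R, t] for t ∈ {b}.
None of these place a production in M[R, e].

none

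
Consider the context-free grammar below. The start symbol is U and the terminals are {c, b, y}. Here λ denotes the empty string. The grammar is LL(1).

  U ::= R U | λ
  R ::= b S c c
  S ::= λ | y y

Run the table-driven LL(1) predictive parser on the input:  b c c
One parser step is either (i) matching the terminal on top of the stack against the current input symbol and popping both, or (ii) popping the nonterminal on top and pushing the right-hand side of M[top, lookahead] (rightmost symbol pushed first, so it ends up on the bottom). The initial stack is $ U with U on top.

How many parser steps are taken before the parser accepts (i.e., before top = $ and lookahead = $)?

7

step 1: stack=$ U  input=b c c $  — expand U ::= R U
step 2: stack=$ U R  input=b c c $  — expand R ::= b S c c
step 3: stack=$ U c c S b  input=b c c $  — match b
step 4: stack=$ U c c S  input=c c $  — expand S ::= λ
step 5: stack=$ U c c  input=c c $  — match c
step 6: stack=$ U c  input=c $  — match c
step 7: stack=$ U  input=$  — expand U ::= λ
Accept reached after 7 steps.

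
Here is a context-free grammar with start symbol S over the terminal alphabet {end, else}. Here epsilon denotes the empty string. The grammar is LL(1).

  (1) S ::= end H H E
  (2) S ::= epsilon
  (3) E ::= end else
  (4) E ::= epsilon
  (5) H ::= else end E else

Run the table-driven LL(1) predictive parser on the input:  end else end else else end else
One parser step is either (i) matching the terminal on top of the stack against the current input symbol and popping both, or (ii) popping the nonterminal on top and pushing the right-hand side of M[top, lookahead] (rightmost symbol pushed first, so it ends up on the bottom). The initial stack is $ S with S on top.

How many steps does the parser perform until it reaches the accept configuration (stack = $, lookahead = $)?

13

step 1: stack=$ S  input=end else end else else end else $  — expand S ::= end H H E
step 2: stack=$ E H H end  input=end else end else else end else $  — match end
step 3: stack=$ E H H  input=else end else else end else $  — expand H ::= else end E else
step 4: stack=$ E H else E end else  input=else end else else end else $  — match else
step 5: stack=$ E H else E end  input=end else else end else $  — match end
step 6: stack=$ E H else E  input=else else end else $  — expand E ::= epsilon
step 7: stack=$ E H else  input=else else end else $  — match else
step 8: stack=$ E H  input=else end else $  — expand H ::= else end E else
step 9: stack=$ E else E end else  input=else end else $  — match else
step 10: stack=$ E else E end  input=end else $  — match end
step 11: stack=$ E else E  input=else $  — expand E ::= epsilon
step 12: stack=$ E else  input=else $  — match else
step 13: stack=$ E  input=$  — expand E ::= epsilon
Accept reached after 13 steps.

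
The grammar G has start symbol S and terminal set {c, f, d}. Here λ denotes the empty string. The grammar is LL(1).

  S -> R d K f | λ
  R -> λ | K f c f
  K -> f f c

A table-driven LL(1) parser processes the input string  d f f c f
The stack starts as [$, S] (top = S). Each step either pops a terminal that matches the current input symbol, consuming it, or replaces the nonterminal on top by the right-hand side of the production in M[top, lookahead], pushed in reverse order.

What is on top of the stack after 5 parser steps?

f

step 1: stack=$ S  input=d f f c f $  — expand S -> R d K f
step 2: stack=$ f K d R  input=d f f c f $  — expand R -> λ
step 3: stack=$ f K d  input=d f f c f $  — match d
step 4: stack=$ f K  input=f f c f $  — expand K -> f f c
step 5: stack=$ f c f f  input=f f c f $  — match f
Stack after step 5: $ f c f (top = f).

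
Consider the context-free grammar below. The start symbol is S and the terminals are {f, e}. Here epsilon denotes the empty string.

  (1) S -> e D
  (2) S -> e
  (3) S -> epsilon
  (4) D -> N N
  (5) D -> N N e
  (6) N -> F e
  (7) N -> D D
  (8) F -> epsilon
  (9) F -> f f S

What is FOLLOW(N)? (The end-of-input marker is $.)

{$, e, f}

FIRST(S) = {epsilon, e}
FIRST(F) = {epsilon, f}
FIRST(D) = {e, f}  (via N N, N N e)
FIRST(N) = {e, f}  (via F e, D D)
FOLLOW(S) includes $ since S is the start symbol.
FOLLOW(F): in N->F e, F is followed by e with FIRST {e}. Thus FOLLOW(F) = {e}.
FOLLOW(S): in F->f f S, the suffix after S is empty, so FOLLOW(S) ⊇ FOLLOW(F) = {e}. Thus FOLLOW(S) = {$, e}.
FOLLOW(D): in S->e D, the suffix after D is empty, so FOLLOW(D) ⊇ FOLLOW(S) = {$, e}; in N->D D (occurrence 1), D is followed by D with FIRST {e, f}; in N->D D (occurrence 2), the suffix after D is empty, so FOLLOW(D) ⊇ FOLLOW(N) = {$, e, f}. Thus FOLLOW(D) = {$, e, f}.
FOLLOW(N): in D->N N (occurrence 1), N is followed by N with FIRST {e, f}; in D->N N (occurrence 2), the suffix after N is empty, so FOLLOW(N) ⊇ FOLLOW(D) = {$, e, f}; in D->N N e (occurrence 1), N is followed by N e with FIRST {e, f}; in D->N N e (occurrence 2), N is followed by e with FIRST {e}. Thus FOLLOW(N) = {$, e, f}.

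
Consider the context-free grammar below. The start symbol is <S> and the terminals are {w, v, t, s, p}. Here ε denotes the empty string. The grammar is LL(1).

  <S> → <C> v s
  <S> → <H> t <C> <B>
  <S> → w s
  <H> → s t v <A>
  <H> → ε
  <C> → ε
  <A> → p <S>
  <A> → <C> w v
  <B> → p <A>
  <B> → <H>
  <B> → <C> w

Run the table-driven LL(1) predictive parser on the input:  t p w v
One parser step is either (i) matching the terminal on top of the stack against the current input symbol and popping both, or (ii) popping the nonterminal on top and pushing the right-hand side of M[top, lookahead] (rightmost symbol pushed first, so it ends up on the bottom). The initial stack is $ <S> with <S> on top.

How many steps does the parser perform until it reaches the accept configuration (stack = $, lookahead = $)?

10

      Stack            Input      Action
   1  $ <S>            t p w v $  expand <S> → <H> t <C> <B>
   2  $ <B> <C> t <H>  t p w v $  expand <H> → ε
   3  $ <B> <C> t      t p w v $  match t
   4  $ <B> <C>        p w v $    expand <C> → ε
   5  $ <B>            p w v $    expand <B> → p <A>
   6  $ <A> p          p w v $    match p
   7  $ <A>            w v $      expand <A> → <C> w v
   8  $ v w <C>        w v $      expand <C> → ε
   9  $ v w            w v $      match w
  10  $ v              v $        match v
Accept reached after 10 steps.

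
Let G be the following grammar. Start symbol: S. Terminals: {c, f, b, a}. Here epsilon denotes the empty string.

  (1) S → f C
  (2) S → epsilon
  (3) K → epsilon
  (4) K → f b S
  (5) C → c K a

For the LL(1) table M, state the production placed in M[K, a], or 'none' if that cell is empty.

K → epsilon

FIRST(S) = {epsilon, f}
FIRST(K) = {epsilon, f}
FIRST(C) = {c}
FOLLOW(S) includes $ since S is the start symbol.
FOLLOW(K): in C→c K a, K is followed by a with FIRST {a}. Thus FOLLOW(K) = {a}.
For K → epsilon: FIRST(epsilon) = {epsilon}, so it goes in M[K, t] for t ∈ {}; since epsilon ∈ FIRST, also for every t ∈ FOLLOW(K) = {a}.
For K → f b S: FIRST(f b S) = {f}, so it goes in M[K, t] for t ∈ {f}.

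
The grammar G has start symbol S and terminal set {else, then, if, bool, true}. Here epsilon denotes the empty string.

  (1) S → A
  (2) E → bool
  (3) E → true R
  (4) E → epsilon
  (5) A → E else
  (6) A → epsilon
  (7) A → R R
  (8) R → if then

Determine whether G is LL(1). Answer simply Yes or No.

Yes

FIRST(S) = {epsilon, bool, else, if, true}
FIRST(E) = {epsilon, bool, true}
FIRST(A) = {epsilon, bool, else, if, true}
FIRST(R) = {if}
FOLLOW(S) = {$}
FOLLOW(E) = {else}
FOLLOW(A) = {$}
FOLLOW(R) = {$, else, if}
Each cell of M receives at most one production.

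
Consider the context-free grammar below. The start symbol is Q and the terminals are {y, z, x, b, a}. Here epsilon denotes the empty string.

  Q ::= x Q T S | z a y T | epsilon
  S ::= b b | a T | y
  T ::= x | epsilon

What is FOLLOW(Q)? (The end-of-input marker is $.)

FIRST(Q) = {epsilon, x, z}
FIRST(S) = {a, b, y}
FIRST(T) = {epsilon, x}
FOLLOW(Q) includes $ since Q is the start symbol.
FOLLOW(Q): in Q::=x Q T S, Q is followed by T S with FIRST {a, b, x, y}. Thus FOLLOW(Q) = {$, a, b, x, y}.
FOLLOW(S): in Q::=x Q T S, the suffix after S is empty, so FOLLOW(S) ⊇ FOLLOW(Q) = {$, a, b, x, y}. Thus FOLLOW(S) = {$, a, b, x, y}.
FOLLOW(T): in Q::=x Q T S, T is followed by S with FIRST {a, b, y}; in Q::=z a y T, the suffix after T is empty, so FOLLOW(T) ⊇ FOLLOW(Q) = {$, a, b, x, y}; in S::=a T, the suffix after T is empty, so FOLLOW(T) ⊇ FOLLOW(S) = {$, a, b, x, y}. Thus FOLLOW(T) = {$, a, b, x, y}.

{$, a, b, x, y}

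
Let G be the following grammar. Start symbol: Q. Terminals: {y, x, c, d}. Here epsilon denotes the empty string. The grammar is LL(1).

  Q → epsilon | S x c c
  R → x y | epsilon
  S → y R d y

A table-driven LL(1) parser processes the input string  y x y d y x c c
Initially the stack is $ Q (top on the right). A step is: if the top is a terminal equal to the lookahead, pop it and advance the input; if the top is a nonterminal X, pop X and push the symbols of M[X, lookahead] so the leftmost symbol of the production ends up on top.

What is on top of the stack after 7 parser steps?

y

step 1: stack=$ Q  input=y x y d y x c c $  — expand Q → S x c c
step 2: stack=$ c c x S  input=y x y d y x c c $  — expand S → y R d y
step 3: stack=$ c c x y d R y  input=y x y d y x c c $  — match y
step 4: stack=$ c c x y d R  input=x y d y x c c $  — expand R → x y
step 5: stack=$ c c x y d y x  input=x y d y x c c $  — match x
step 6: stack=$ c c x y d y  input=y d y x c c $  — match y
step 7: stack=$ c c x y d  input=d y x c c $  — match d
Stack after step 7: $ c c x y (top = y).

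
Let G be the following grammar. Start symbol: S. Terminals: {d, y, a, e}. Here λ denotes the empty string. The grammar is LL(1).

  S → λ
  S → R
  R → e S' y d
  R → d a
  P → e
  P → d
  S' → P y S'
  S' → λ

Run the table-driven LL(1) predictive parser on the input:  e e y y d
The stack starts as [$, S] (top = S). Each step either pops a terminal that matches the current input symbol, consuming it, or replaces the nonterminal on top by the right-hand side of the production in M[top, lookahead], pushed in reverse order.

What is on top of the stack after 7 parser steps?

S'

     Stack         Input        Action
  1  $ S           e e y y d $  expand S → R
  2  $ R           e e y y d $  expand R → e S' y d
  3  $ d y S' e    e e y y d $  match e
  4  $ d y S'      e y y d $    expand S' → P y S'
  5  $ d y S' y P  e y y d $    expand P → e
  6  $ d y S' y e  e y y d $    match e
  7  $ d y S' y    y y d $      match y
Stack after step 7: $ d y S' (top = S').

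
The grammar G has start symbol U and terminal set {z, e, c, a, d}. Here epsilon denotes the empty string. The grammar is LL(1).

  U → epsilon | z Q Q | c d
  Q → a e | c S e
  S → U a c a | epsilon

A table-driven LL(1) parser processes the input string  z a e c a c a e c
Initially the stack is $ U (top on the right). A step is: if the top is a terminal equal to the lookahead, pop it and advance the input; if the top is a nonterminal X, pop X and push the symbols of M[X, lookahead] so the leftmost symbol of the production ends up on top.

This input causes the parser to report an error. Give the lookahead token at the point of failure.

c

      Stack        Input                Action
   1  $ U          z a e c a c a e c $  expand U → z Q Q
   2  $ Q Q z      z a e c a c a e c $  match z
   3  $ Q Q        a e c a c a e c $    expand Q → a e
   4  $ Q e a      a e c a c a e c $    match a
   5  $ Q e        e c a c a e c $      match e
   6  $ Q          c a c a e c $        expand Q → c S e
   7  $ e S c      c a c a e c $        match c
   8  $ e S        a c a e c $          expand S → U a c a
   9  $ e a c a U  a c a e c $          expand U → epsilon
  10  $ e a c a    a c a e c $          match a
  11  $ e a c      c a e c $            match c
  12  $ e a        a e c $              match a
  13  $ e          e c $                match e
  14  $            c $                  error: stack empty but input remains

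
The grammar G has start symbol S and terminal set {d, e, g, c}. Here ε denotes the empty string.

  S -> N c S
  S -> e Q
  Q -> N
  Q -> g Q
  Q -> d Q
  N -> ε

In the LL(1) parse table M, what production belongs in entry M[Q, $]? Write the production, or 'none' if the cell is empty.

FIRST(N): from N->ε we get {ε}. So FIRST(N) = {ε}.
FIRST(S): from S->N c S we get {c}; from S->e Q we get {e}. So FIRST(S) = {c, e}.
FIRST(Q): from Q->N we get {ε}; from Q->g Q we get {g}; from Q->d Q we get {d}. So FIRST(Q) = {ε, d, g}.
FOLLOW(S) includes $ since S is the start symbol.
FOLLOW(S): in S->N c S, the suffix after S is empty (adds nothing new). Thus FOLLOW(S) = {$}.
FOLLOW(Q): in S->e Q, the suffix after Q is empty, so FOLLOW(Q) ⊇ FOLLOW(S) = {$}; in Q->g Q, the suffix after Q is empty (adds nothing new); in Q->d Q, the suffix after Q is empty (adds nothing new). Thus FOLLOW(Q) = {$}.
For Q -> N: FIRST(N) = {ε}, so it goes in M[Q, t] for t ∈ {}; since ε ∈ FIRST, also for every t ∈ FOLLOW(Q) = {$}.
For Q -> g Q: FIRST(g Q) = {g}, so it goes in M[Q, t] for t ∈ {g}.
For Q -> d Q: FIRST(d Q) = {d}, so it goes in M[Q, t] for t ∈ {d}.

Q -> N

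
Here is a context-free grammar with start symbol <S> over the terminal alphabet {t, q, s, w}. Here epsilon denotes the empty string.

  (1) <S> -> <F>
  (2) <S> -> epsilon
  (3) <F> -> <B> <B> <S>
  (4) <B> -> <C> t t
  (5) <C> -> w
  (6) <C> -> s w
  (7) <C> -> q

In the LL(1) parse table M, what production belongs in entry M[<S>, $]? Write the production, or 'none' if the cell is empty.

<S> -> epsilon

FIRST(<C>) = {q, s, w}
FIRST(<B>) = {q, s, w}  (via <C> t t)
FIRST(<F>) = {q, s, w}  (via <B> <B> <S>)
FIRST(<S>) = {epsilon, q, s, w}  (via <F>)
FOLLOW(<S>) includes $ since <S> is the start symbol.
FOLLOW(<S>): in <F>-><B> <B> <S>, the suffix after <S> is empty, so FOLLOW(<S>) ⊇ FOLLOW(<F>) = {$}. Thus FOLLOW(<S>) = {$}.
FOLLOW(<F>): in <S>-><F>, the suffix after <F> is empty, so FOLLOW(<F>) ⊇ FOLLOW(<S>) = {$}. Thus FOLLOW(<F>) = {$}.
For <S> -> <F>: FIRST(<F>) = {q, s, w}, so it goes in M[<S>, t] for t ∈ {q, s, w}.
For <S> -> epsilon: FIRST(epsilon) = {epsilon}, so it goes in M[<S>, t] for t ∈ {}; since epsilon ∈ FIRST, also for every t ∈ FOLLOW(<S>) = {$}.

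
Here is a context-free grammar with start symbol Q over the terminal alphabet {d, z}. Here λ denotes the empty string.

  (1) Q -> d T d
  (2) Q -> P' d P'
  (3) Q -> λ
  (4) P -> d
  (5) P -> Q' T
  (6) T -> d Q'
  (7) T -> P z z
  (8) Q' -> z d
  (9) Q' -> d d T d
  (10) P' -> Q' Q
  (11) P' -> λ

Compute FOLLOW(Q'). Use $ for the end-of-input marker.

FIRST(Q'): from Q'->z d we get {z}; from Q'->d d T d we get {d}. So FIRST(Q') = {d, z}.
FIRST(P): from P->d we get {d}; from P->Q' T we get {d, z}. So FIRST(P) = {d, z}.
FIRST(P'): from P'->Q' Q we get {d, z}; from P'->λ we get {λ}. So FIRST(P') = {λ, d, z}.
FIRST(Q): from Q->d T d we get {d}; from Q->P' d P' we get {d, z}; from Q->λ we get {λ}. So FIRST(Q) = {λ, d, z}.
FIRST(T): from T->d Q' we get {d}; from T->P z z we get {d, z}. So FIRST(T) = {d, z}.
FOLLOW(Q) includes $ since Q is the start symbol.
FOLLOW(P): in T->P z z, P is followed by z z with FIRST {z}. Thus FOLLOW(P) = {z}.
FOLLOW(T): in Q->d T d, T is followed by d with FIRST {d}; in P->Q' T, the suffix after T is empty, so FOLLOW(T) ⊇ FOLLOW(P) = {z}; in Q'->d d T d, T is followed by d with FIRST {d}. Thus FOLLOW(T) = {d, z}.
FOLLOW(Q): in P'->Q' Q, the suffix after Q is empty, so FOLLOW(Q) ⊇ FOLLOW(P') = {$, d}. Thus FOLLOW(Q) = {$, d}.
FOLLOW(P'): in Q->P' d P' (occurrence 1), P' is followed by d P' with FIRST {d}; in Q->P' d P' (occurrence 2), the suffix after P' is empty, so FOLLOW(P') ⊇ FOLLOW(Q) = {$, d}. Thus FOLLOW(P') = {$, d}.
FOLLOW(Q'): in P->Q' T, Q' is followed by T with FIRST {d, z}; in T->d Q', the suffix after Q' is empty, so FOLLOW(Q') ⊇ FOLLOW(T) = {d, z}; in P'->Q' Q, Q' is followed by Q with FIRST {λ, d, z}; in P'->Q' Q, the suffix after Q' is nullable, so FOLLOW(Q') ⊇ FOLLOW(P') = {$, d}. Thus FOLLOW(Q') = {$, d, z}.

{$, d, z}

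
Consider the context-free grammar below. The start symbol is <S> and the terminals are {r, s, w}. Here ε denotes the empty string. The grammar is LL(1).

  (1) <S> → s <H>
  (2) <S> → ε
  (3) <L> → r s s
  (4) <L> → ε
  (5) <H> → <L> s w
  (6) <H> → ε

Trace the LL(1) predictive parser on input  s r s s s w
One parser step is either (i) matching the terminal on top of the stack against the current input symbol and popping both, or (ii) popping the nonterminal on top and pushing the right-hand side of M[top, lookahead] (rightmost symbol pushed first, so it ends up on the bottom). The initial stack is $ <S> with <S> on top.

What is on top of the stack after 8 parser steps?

w

     Stack        Input          Action
  1  $ <S>        s r s s s w $  expand <S> → s <H>
  2  $ <H> s      s r s s s w $  match s
  3  $ <H>        r s s s w $    expand <H> → <L> s w
  4  $ w s <L>    r s s s w $    expand <L> → r s s
  5  $ w s s s r  r s s s w $    match r
  6  $ w s s s    s s s w $      match s
  7  $ w s s      s s w $        match s
  8  $ w s        s w $          match s
Stack after step 8: $ w (top = w).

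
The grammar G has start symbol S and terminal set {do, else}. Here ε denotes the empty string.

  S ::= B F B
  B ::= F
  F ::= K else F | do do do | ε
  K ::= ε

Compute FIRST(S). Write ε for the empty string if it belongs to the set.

FIRST(K): from K::=ε we get {ε}. So FIRST(K) = {ε}.
FIRST(F): from F::=K else F we get {else}; from F::=do do do we get {do}; from F::=ε we get {ε}. So FIRST(F) = {ε, do, else}.
FIRST(B): from B::=F we get {ε, do, else}. So FIRST(B) = {ε, do, else}.
FIRST(S): from S::=B F B we get {ε, do, else}. So FIRST(S) = {ε, do, else}.

{ε, do, else}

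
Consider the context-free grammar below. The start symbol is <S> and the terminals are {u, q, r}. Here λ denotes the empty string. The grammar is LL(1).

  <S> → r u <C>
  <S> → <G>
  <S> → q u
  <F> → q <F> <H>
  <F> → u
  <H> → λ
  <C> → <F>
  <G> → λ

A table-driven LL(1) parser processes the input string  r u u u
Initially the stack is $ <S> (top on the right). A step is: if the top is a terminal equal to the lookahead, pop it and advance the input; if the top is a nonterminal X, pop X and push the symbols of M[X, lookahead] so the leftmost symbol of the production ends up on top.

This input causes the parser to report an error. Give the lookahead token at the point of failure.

     Stack      Input      Action
  1  $ <S>      r u u u $  expand <S> → r u <C>
  2  $ <C> u r  r u u u $  match r
  3  $ <C> u    u u u $    match u
  4  $ <C>      u u $      expand <C> → <F>
  5  $ <F>      u u $      expand <F> → u
  6  $ u        u u $      match u
  7  $          u $        error: stack empty but input remains

u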